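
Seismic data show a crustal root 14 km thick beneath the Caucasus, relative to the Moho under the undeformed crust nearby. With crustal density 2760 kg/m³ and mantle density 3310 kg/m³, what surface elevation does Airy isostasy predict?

In Airy isostatic equilibrium: ρ_c h = (ρ_m − ρ_c) r.
h = r (ρ_m − ρ_c) / ρ_c = 14 km × (3310 − 2760) / 2760 = 2.79 km.

2.79 km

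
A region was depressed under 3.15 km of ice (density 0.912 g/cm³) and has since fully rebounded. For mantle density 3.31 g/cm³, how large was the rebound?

Removing the load lets mantle flow back in; uplift u satisfies ρ_ice t = ρ_m u.
u = t ρ_ice/ρ_m = 3.15 km × 0.912/3.31 = 0.868 km.

0.868 km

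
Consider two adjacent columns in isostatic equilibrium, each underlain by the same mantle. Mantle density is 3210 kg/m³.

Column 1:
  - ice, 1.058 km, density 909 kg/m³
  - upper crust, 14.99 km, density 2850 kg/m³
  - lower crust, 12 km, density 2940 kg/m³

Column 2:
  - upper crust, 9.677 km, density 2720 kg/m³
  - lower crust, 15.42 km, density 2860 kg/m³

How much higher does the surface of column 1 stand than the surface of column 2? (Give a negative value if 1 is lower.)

For any compensation level in the mantle, the mantle terms cancel and isostasy reduces to e = (Σt_1 − Σt_2) − (Σ(ρt)_1 − Σ(ρt)_2) / ρ_m.
Σt_1 = 28.048 km; Σt_2 = 25.097 km; Σ(ρt)_1 = 78963.222; Σ(ρt)_2 = 70422.64 (in km·kg/m³).
e = (28.048 − 25.097) − (78963.222 − 70422.64) / 3210 = 0.29 km.

0.29 km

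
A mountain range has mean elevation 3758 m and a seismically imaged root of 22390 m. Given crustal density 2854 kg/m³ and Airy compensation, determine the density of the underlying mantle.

Airy balance: ρ_c h = (ρ_m − ρ_c) r → ρ_m = ρ_c (1 + h/r).
ρ_m = 2854 × (1 + 3758 m/22390 m) = 3330 kg/m³.

3330 kg/m³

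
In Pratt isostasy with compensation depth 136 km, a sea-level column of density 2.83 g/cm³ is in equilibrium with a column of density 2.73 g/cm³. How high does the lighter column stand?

4.98 km

ρ_ref D = ρ (D + h) → h = D (ρ_ref − ρ)/ρ.
h = 136 km × (2.83 − 2.73)/2.73 = 4.98 km.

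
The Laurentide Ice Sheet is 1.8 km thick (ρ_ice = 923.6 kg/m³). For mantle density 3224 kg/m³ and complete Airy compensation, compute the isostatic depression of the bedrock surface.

In Airy isostatic equilibrium: the ice load ρ_ice t is balanced by mantle displaced below, ρ_m s.
s = t ρ_ice / ρ_m = 1.8 km × 923.6/3224 = 0.516 km.

0.516 km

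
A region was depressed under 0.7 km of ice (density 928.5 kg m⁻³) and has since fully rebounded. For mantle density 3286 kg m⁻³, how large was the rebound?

0.198 km

Removing the load lets mantle flow back in; uplift u satisfies ρ_ice t = ρ_m u.
u = t ρ_ice/ρ_m = 0.7 km × 928.5/3286 = 0.198 km.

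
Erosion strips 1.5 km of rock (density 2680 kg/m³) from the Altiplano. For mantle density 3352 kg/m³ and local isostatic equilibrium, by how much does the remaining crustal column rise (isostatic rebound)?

Unloading: uplift u = e ρ_c/ρ_m = 1.5 km × 2680/3352 = 1.2 km.

1.2 km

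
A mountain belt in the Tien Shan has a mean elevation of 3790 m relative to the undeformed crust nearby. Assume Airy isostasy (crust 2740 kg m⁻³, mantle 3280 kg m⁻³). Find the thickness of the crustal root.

Isostatic balance requires: the weight of the topography is balanced by the buoyancy of the root, ρ_c h = (ρ_m − ρ_c) r.
r = h · ρ_c / (ρ_m − ρ_c) = 3790 m × 2740 / (3280 − 2740) = 19200 m.

19200 m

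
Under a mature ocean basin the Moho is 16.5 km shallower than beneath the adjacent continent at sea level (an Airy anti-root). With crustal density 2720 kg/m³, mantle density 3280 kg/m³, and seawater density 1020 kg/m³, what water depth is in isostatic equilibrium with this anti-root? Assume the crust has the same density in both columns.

5.44 km

Replacing a thickness d of crust by seawater at the top must be balanced by replacing crust with mantle at the base: d (ρ_c − ρ_w) = a (ρ_m − ρ_c).
d = a (ρ_m − ρ_c)/(ρ_c − ρ_w) = 16.5 km × 560/1700 = 5.44 km.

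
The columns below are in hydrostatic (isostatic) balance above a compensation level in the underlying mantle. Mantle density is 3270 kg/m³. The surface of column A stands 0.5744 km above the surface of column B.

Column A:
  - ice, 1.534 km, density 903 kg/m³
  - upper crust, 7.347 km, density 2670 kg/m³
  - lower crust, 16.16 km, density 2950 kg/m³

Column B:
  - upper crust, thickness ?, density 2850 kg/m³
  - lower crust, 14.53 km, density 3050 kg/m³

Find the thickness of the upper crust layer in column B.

19.4 km

Take the compensation level at the base of the deeper column (depth z_c below the surface of column A) and equate Σ ρ_i t_i down to z_c; mantle fills any gap and the z_c terms cancel.
Column A: 1.534×903 + 7.347×2670 + 16.16×2950 + (z_c − 25.041)×3270
Column B: 0.5744×0 + x×2850 + 14.53×3050 + (z_c − 0.5744 − 14.53 − x)×3270
The z_c×3270 term appears on both sides and cancels. Collect the known terms of each column as K = Σ(ρt)_known − 3270 × (depth of known layers): K_A = 68673.692 − 3270×25.041 = −13210.378; K_B = 44316.5 − 3270×(0.5744 + 14.53) = −5074.888.
Balance: K_A = K_B − x×(3270 − 2850), so x = (K_B − K_A)/(3270 − 2850) = 8135.49/420 = 19.4 km.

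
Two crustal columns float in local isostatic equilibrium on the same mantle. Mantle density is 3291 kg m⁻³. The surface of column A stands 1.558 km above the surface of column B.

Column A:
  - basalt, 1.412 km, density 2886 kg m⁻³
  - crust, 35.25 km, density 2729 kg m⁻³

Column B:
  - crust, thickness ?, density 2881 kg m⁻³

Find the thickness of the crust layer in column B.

37.2 km

Take the compensation level at the base of the deeper column (depth z_c below the surface of column A) and equate Σ ρ_i t_i down to z_c; mantle fills any gap and the z_c terms cancel.
Column A: 1.412×2886 + 35.25×2729 + (z_c − 36.662)×3291
Column B: 1.558×0 + x×2881 + (z_c − 1.558 − 0 − x)×3291
The z_c×3291 term appears on both sides and cancels. Collect the known terms of each column as K = Σ(ρt)_known − 3291 × (depth of known layers): K_A = 100272.282 − 3291×36.662 = −20382.36; K_B = 0 − 3291×(1.558 + 0) = −5127.378.
Balance: K_A = K_B − x×(3291 − 2881), so x = (K_B − K_A)/(3291 − 2881) = 15255/410 = 37.2 km.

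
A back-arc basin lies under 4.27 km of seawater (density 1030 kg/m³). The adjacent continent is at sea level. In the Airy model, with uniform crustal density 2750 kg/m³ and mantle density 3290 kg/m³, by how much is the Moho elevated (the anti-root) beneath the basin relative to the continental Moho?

In Airy isostatic equilibrium: replacing crust with seawater at the top is compensated by replacing crust with mantle at the base: d (ρ_c − ρ_w) = a (ρ_m − ρ_c).
a = d (ρ_c − ρ_w)/(ρ_m − ρ_c) = 4.27 km × 1720/540 = 13.6 km.

13.6 km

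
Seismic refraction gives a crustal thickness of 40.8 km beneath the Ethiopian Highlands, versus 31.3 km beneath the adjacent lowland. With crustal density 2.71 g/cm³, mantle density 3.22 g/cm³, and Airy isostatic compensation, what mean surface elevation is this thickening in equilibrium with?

1.5 km

Excess crust Δ = 40.8 km − 31.3 km = 9.5 km, split between elevation h and root r with h + r = Δ.
Airy balance ρ_c h = (ρ_m − ρ_c) r gives r = h ρ_c/(ρ_m − ρ_c), so h (1 + ρ_c/(ρ_m − ρ_c)) = Δ, i.e. h = Δ (ρ_m − ρ_c)/ρ_m.
h = 9.5 km × 0.51/3.22 = 1.5 km.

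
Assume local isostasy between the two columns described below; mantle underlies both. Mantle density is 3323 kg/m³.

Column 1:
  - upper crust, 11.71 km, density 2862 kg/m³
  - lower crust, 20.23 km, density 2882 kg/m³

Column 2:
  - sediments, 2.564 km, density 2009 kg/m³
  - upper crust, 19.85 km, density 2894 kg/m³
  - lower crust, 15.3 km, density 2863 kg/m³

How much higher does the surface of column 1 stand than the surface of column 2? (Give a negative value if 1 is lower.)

For any compensation level in the mantle, the mantle terms cancel and isostasy reduces to e = (Σt_1 − Σt_2) − (Σ(ρt)_1 − Σ(ρt)_2) / ρ_m.
Σt_1 = 31.94 km; Σt_2 = 37.714 km; Σ(ρt)_1 = 91816.88; Σ(ρt)_2 = 106400.876 (in km·kg/m³).
e = (31.94 − 37.714) − (91816.88 − 106400.876) / 3323 = −1.39 km.

−1.39 km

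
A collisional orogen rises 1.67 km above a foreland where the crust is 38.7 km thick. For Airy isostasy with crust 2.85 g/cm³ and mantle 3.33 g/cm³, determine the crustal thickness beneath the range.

50.3 km

Root depth r = h ρ_c / (ρ_m − ρ_c) = 1.67 km × 2.85 / 0.48 = 9.916 km.
Total thickness = T + h + r = 38.7 km + 1.67 km + 9.916 km = 50.3 km.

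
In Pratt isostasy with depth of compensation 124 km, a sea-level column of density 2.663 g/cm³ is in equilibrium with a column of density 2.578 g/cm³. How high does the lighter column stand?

ρ_ref D = ρ (D + h) → h = D (ρ_ref − ρ)/ρ.
h = 124 km × (2.663 − 2.578)/2.578 = 4.09 km.

4.09 km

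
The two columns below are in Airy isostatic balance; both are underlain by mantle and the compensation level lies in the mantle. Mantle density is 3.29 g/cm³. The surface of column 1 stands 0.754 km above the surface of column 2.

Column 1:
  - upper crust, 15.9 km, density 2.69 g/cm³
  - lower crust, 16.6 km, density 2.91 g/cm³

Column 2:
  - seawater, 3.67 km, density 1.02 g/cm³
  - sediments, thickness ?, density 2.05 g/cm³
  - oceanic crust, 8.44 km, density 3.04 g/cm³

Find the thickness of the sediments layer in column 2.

Take the compensation level at the base of the deeper column (depth z_c below the surface of column 1) and equate Σ ρ_i t_i down to z_c; mantle fills any gap and the z_c terms cancel.
Column 1: 15.9×2.69 + 16.6×2.91 + (z_c − 32.5)×3.29
Column 2: 0.754×0 + 3.67×1.02 + x×2.05 + 8.44×3.04 + (z_c − 0.754 − 12.11 − x)×3.29
The z_c×3.29 term appears on both sides and cancels. Collect the known terms of each column as K = Σ(ρt)_known − 3.29 × (depth of known layers): K_1 = 91.077 − 3.29×32.5 = −15.848; K_2 = 29.401 − 3.29×(0.754 + 12.11) = −12.92156.
Balance: K_1 = K_2 − x×(3.29 − 2.05), so x = (K_2 − K_1)/(3.29 − 2.05) = 2.92644/1.24 = 2.36 km.

2.36 km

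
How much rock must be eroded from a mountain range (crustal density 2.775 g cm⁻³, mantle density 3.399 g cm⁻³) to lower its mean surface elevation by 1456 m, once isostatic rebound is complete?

7930 m

Net drop Δ = e − u = e − e ρ_c/ρ_m = e (ρ_m − ρ_c)/ρ_m.
e = Δ ρ_m/(ρ_m − ρ_c) = 1456 m × 3.399/0.624 = 7930 m.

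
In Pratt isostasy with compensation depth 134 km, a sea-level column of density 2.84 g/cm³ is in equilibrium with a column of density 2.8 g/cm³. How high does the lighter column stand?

1.91 km

ρ_ref D = ρ (D + h) → h = D (ρ_ref − ρ)/ρ.
h = 134 km × (2.84 − 2.8)/2.8 = 1.91 km.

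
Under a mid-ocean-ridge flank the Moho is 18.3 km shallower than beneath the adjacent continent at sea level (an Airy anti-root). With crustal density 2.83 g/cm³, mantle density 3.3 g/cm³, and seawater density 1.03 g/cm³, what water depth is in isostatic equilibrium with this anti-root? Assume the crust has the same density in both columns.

4.78 km

Replacing a thickness d of crust by seawater at the top must be balanced by replacing crust with mantle at the base: d (ρ_c − ρ_w) = a (ρ_m − ρ_c).
d = a (ρ_m − ρ_c)/(ρ_c − ρ_w) = 18.3 km × 0.47/1.8 = 4.78 km.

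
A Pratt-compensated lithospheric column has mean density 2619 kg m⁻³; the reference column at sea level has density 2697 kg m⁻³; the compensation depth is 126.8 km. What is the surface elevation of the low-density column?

ρ_ref D = ρ (D + h) → h = D (ρ_ref − ρ)/ρ.
h = 126.8 km × (2697 − 2619)/2619 = 3.78 km.

3.78 km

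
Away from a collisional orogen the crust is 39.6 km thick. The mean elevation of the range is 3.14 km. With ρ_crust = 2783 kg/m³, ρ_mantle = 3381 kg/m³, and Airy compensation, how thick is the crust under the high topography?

57.4 km

Root depth r = h ρ_c / (ρ_m − ρ_c) = 3.14 km × 2783 / 598 = 14.61 km.
Total thickness = T + h + r = 39.6 km + 3.14 km + 14.61 km = 57.4 km.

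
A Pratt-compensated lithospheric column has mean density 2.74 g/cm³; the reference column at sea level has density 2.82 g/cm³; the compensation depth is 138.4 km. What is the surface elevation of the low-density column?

4.04 km

ρ_ref D = ρ (D + h) → h = D (ρ_ref − ρ)/ρ.
h = 138.4 km × (2.82 − 2.74)/2.74 = 4.04 km.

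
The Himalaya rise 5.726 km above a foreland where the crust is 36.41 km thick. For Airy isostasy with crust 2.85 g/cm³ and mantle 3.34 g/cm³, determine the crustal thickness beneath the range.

75.4 km

Root depth r = h ρ_c / (ρ_m − ρ_c) = 5.726 km × 2.85 / 0.49 = 33.3 km.
Total thickness = T + h + r = 36.41 km + 5.726 km + 33.3 km = 75.4 km.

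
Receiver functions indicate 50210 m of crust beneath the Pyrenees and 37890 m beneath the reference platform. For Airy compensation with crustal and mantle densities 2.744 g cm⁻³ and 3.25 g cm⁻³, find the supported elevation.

1920 m

Excess crust Δ = 50210 m − 37890 m = 12320 m, split between elevation h and root r with h + r = Δ.
Airy balance ρ_c h = (ρ_m − ρ_c) r gives r = h ρ_c/(ρ_m − ρ_c), so h (1 + ρ_c/(ρ_m − ρ_c)) = Δ, i.e. h = Δ (ρ_m − ρ_c)/ρ_m.
h = 12320 m × 0.506/3.25 = 1920 m.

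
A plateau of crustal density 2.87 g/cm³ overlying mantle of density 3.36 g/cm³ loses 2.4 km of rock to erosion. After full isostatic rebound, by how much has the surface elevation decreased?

Rebound u = e ρ_c/ρ_m = 2.4 km × 2.87/3.36 = 2.05 km.
Net surface drop = e − u = 2.4 km − 2.05 km = e (ρ_m − ρ_c)/ρ_m = 0.35 km.

0.35 km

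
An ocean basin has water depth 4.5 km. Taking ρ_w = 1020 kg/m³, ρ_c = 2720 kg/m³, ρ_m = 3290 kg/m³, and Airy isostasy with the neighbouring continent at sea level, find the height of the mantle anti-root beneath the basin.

Isostatic balance requires: replacing crust with seawater at the top is compensated by replacing crust with mantle at the base: d (ρ_c − ρ_w) = a (ρ_m − ρ_c).
a = d (ρ_c − ρ_w)/(ρ_m − ρ_c) = 4.5 km × 1700/570 = 13.4 km.

13.4 km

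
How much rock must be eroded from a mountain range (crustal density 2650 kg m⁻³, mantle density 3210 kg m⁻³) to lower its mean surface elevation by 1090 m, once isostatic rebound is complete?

6250 m

Net drop Δ = e − u = e − e ρ_c/ρ_m = e (ρ_m − ρ_c)/ρ_m.
e = Δ ρ_m/(ρ_m − ρ_c) = 1090 m × 3210/560 = 6250 m.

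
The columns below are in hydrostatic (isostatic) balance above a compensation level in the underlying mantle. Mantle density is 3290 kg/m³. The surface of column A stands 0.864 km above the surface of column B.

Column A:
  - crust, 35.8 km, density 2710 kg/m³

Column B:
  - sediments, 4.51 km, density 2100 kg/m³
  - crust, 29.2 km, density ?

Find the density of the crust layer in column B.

Take the compensation level at the base of the deeper column (depth z_c below the surface of column A) and equate Σ ρ_i t_i down to z_c; mantle fills any gap and the z_c terms cancel.
Column A: 35.8×2710 + (z_c − 35.8)×3290
Column B: 0.864×0 + 4.51×2100 + 29.2×ρ + (z_c − 0.864 − 33.71)×3290
The z_c×3290 term appears on both sides and cancels. Collect the known terms of each column as K = Σ(ρt)_known − 3290 × (depth of known layers): K_A = 97018 − 3290×35.8 = −20764; K_B = 9471 − 3290×(0.864 + 33.71) = −104277.46.
Balance: K_A = K_B + 29.2×ρ, so ρ = (K_A − K_B)/29.2 = 83513.5/29.2 = 2860 kg/m³.

2860 kg/m³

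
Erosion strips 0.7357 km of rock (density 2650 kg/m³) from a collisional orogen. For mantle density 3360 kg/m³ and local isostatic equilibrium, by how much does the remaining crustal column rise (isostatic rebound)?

Unloading: uplift u = e ρ_c/ρ_m = 0.7357 km × 2650/3360 = 0.58 km.

0.58 km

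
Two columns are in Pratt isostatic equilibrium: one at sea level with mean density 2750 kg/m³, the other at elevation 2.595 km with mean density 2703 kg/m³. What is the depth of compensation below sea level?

ρ_ref D = ρ (D + h) → D (ρ_ref − ρ) = ρ h.
D = ρ h/(ρ_ref − ρ) = 2703 × 2.595 km/(2750 − 2703) = 149 km.

149 km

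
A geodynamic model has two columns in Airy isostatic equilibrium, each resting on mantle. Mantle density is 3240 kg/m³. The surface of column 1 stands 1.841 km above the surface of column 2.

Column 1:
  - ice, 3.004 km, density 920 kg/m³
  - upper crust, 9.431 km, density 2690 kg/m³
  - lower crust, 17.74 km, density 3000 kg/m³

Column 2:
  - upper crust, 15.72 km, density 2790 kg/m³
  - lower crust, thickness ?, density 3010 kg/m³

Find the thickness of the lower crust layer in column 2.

Take the compensation level at the base of the deeper column (depth z_c below the surface of column 1) and equate Σ ρ_i t_i down to z_c; mantle fills any gap and the z_c terms cancel.
Column 1: 3.004×920 + 9.431×2690 + 17.74×3000 + (z_c − 30.175)×3240
Column 2: 1.841×0 + 15.72×2790 + x×3010 + (z_c − 1.841 − 15.72 − x)×3240
The z_c×3240 term appears on both sides and cancels. Collect the known terms of each column as K = Σ(ρt)_known − 3240 × (depth of known layers): K_1 = 81353.07 − 3240×30.175 = −16413.93; K_2 = 43858.8 − 3240×(1.841 + 15.72) = −13038.84.
Balance: K_1 = K_2 − x×(3240 − 3010), so x = (K_2 − K_1)/(3240 − 3010) = 3375.09/230 = 14.7 km.

14.7 km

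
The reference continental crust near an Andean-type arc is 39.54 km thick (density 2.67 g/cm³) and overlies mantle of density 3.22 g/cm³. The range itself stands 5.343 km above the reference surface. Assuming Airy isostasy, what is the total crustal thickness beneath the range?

70.8 km

Root depth r = h ρ_c / (ρ_m − ρ_c) = 5.343 km × 2.67 / 0.55 = 25.94 km.
Total thickness = T + h + r = 39.54 km + 5.343 km + 25.94 km = 70.8 km.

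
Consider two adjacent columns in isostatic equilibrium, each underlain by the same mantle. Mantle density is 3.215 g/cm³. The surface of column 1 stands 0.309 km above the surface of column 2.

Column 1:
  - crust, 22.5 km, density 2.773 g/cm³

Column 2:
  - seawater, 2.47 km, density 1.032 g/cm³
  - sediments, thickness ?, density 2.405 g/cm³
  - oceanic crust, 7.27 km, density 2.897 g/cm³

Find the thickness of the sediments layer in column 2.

Take the compensation level at the base of the deeper column (depth z_c below the surface of column 1) and equate Σ ρ_i t_i down to z_c; mantle fills any gap and the z_c terms cancel.
Column 1: 22.5×2.773 + (z_c − 22.5)×3.215
Column 2: 0.309×0 + 2.47×1.032 + x×2.405 + 7.27×2.897 + (z_c − 0.309 − 9.74 − x)×3.215
The z_c×3.215 term appears on both sides and cancels. Collect the known terms of each column as K = Σ(ρt)_known − 3.215 × (depth of known layers): K_1 = 62.3925 − 3.215×22.5 = −9.945; K_2 = 23.61023 − 3.215×(0.309 + 9.74) = −8.697305.
Balance: K_1 = K_2 − x×(3.215 − 2.405), so x = (K_2 − K_1)/(3.215 − 2.405) = 1.24769/0.81 = 1.54 km.

1.54 km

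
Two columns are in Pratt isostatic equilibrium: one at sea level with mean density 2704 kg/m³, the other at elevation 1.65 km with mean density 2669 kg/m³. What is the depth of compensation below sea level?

126 km

ρ_ref D = ρ (D + h) → D (ρ_ref − ρ) = ρ h.
D = ρ h/(ρ_ref − ρ) = 2669 × 1.65 km/(2704 − 2669) = 126 km.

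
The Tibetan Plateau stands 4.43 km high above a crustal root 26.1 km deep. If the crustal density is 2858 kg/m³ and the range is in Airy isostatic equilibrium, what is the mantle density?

Airy balance: ρ_c h = (ρ_m − ρ_c) r → ρ_m = ρ_c (1 + h/r).
ρ_m = 2858 × (1 + 4.43 km/26.1 km) = 3340 kg/m³.

3340 kg/m³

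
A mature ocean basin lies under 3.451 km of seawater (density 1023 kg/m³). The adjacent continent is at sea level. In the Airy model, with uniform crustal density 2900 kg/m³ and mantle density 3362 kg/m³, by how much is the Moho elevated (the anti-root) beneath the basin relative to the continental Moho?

Isostatic balance requires: replacing crust with seawater at the top is compensated by replacing crust with mantle at the base: d (ρ_c − ρ_w) = a (ρ_m − ρ_c).
a = d (ρ_c − ρ_w)/(ρ_m − ρ_c) = 3.451 km × 1877/462 = 14 km.

14 km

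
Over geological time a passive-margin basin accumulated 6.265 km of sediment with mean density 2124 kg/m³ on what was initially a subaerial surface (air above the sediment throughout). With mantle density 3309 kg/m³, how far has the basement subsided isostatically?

Subaerial load: s = t ρ_sed / ρ_m = 6.265 km × 2124/3309 = 4.02 km.

4.02 km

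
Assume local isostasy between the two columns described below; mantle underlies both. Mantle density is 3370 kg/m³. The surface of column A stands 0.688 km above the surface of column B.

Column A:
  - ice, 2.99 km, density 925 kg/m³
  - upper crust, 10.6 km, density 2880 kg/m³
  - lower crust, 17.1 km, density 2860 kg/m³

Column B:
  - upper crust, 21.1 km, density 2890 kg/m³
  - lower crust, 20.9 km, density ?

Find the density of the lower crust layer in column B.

2950 kg/m³

Take the compensation level at the base of the deeper column (depth z_c below the surface of column A) and equate Σ ρ_i t_i down to z_c; mantle fills any gap and the z_c terms cancel.
Column A: 2.99×925 + 10.6×2880 + 17.1×2860 + (z_c − 30.69)×3370
Column B: 0.688×0 + 21.1×2890 + 20.9×ρ + (z_c − 0.688 − 42)×3370
The z_c×3370 term appears on both sides and cancels. Collect the known terms of each column as K = Σ(ρt)_known − 3370 × (depth of known layers): K_A = 82199.75 − 3370×30.69 = −21225.55; K_B = 60979 − 3370×(0.688 + 42) = −82879.56.
Balance: K_A = K_B + 20.9×ρ, so ρ = (K_A − K_B)/20.9 = 61654/20.9 = 2950 kg/m³.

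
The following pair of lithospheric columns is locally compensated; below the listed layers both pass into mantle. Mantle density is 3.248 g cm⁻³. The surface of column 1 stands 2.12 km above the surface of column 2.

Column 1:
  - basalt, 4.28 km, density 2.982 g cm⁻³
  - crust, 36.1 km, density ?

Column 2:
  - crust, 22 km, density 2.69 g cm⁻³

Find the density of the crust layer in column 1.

Take the compensation level at the base of the deeper column (depth z_c below the surface of column 1) and equate Σ ρ_i t_i down to z_c; mantle fills any gap and the z_c terms cancel.
Column 1: 4.28×2.982 + 36.1×ρ + (z_c − 40.38)×3.248
Column 2: 2.12×0 + 22×2.69 + (z_c − 2.12 − 22)×3.248
The z_c×3.248 term appears on both sides and cancels. Collect the known terms of each column as K = Σ(ρt)_known − 3.248 × (depth of known layers): K_1 = 12.76296 − 3.248×40.38 = −118.39128; K_2 = 59.18 − 3.248×(2.12 + 22) = −19.16176.
Balance: K_1 + 36.1×ρ = K_2, so ρ = (K_2 − K_1)/36.1 = 99.2295/36.1 = 2.75 g cm⁻³.

2.75 g cm⁻³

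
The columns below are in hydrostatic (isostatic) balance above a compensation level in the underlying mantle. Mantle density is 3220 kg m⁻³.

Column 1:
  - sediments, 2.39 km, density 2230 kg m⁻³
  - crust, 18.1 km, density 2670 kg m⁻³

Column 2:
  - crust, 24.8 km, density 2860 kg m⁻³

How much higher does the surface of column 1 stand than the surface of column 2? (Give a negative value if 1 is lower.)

For any compensation level in the mantle, the mantle terms cancel and isostasy reduces to e = (Σt_1 − Σt_2) − (Σ(ρt)_1 − Σ(ρt)_2) / ρ_m.
Σt_1 = 20.49 km; Σt_2 = 24.8 km; Σ(ρt)_1 = 53656.7; Σ(ρt)_2 = 70928 (in km·kg m⁻³).
e = (20.49 − 24.8) − (53656.7 − 70928) / 3220 = 1.05 km.

1.05 km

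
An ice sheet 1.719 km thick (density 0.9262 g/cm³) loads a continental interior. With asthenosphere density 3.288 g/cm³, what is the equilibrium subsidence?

Isostatic balance requires: the ice load ρ_ice t is balanced by mantle displaced below, ρ_m s.
s = t ρ_ice / ρ_m = 1.719 km × 0.9262/3.288 = 0.484 km.

0.484 km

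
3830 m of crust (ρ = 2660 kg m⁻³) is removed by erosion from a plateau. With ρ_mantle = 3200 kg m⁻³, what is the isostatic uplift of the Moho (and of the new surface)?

Unloading: uplift u = e ρ_c/ρ_m = 3830 m × 2660/3200 = 3180 m.

3180 m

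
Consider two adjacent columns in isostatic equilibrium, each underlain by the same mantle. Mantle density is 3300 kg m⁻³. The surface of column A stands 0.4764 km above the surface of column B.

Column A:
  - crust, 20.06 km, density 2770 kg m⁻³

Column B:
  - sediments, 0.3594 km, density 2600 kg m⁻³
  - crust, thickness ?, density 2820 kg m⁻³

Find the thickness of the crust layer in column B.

18.4 km

Take the compensation level at the base of the deeper column (depth z_c below the surface of column A) and equate Σ ρ_i t_i down to z_c; mantle fills any gap and the z_c terms cancel.
Column A: 20.06×2770 + (z_c − 20.06)×3300
Column B: 0.4764×0 + 0.3594×2600 + x×2820 + (z_c − 0.4764 − 0.3594 − x)×3300
The z_c×3300 term appears on both sides and cancels. Collect the known terms of each column as K = Σ(ρt)_known − 3300 × (depth of known layers): K_A = 55566.2 − 3300×20.06 = −10631.8; K_B = 934.44 − 3300×(0.4764 + 0.3594) = −1823.7.
Balance: K_A = K_B − x×(3300 − 2820), so x = (K_B − K_A)/(3300 − 2820) = 8808.1/480 = 18.4 km.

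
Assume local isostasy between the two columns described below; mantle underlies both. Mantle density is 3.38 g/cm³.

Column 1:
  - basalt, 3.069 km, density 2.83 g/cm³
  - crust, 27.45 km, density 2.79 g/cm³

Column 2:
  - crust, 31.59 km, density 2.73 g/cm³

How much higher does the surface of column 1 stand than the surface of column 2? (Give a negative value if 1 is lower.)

−0.784 km

For any compensation level in the mantle, the mantle terms cancel and isostasy reduces to e = (Σt_1 − Σt_2) − (Σ(ρt)_1 − Σ(ρt)_2) / ρ_m.
Σt_1 = 30.519 km; Σt_2 = 31.59 km; Σ(ρt)_1 = 85.27077; Σ(ρt)_2 = 86.2407 (in km·g/cm³).
e = (30.519 − 31.59) − (85.27077 − 86.2407) / 3.38 = −0.784 km.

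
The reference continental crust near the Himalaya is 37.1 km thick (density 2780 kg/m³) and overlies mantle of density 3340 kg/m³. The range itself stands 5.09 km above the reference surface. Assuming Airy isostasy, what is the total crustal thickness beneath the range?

Root depth r = h ρ_c / (ρ_m − ρ_c) = 5.09 km × 2780 / 560 = 25.27 km.
Total thickness = T + h + r = 37.1 km + 5.09 km + 25.27 km = 67.5 km.

67.5 km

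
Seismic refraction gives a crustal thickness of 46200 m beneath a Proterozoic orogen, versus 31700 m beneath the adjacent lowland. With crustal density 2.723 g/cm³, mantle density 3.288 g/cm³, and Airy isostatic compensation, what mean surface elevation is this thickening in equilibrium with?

Excess crust Δ = 46200 m − 31700 m = 14500 m, split between elevation h and root r with h + r = Δ.
Airy balance ρ_c h = (ρ_m − ρ_c) r gives r = h ρ_c/(ρ_m − ρ_c), so h (1 + ρ_c/(ρ_m − ρ_c)) = Δ, i.e. h = Δ (ρ_m − ρ_c)/ρ_m.
h = 14500 m × 0.565/3.288 = 2490 m.

2490 m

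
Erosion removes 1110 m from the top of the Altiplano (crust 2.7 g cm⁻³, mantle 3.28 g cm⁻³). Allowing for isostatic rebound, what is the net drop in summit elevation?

Rebound u = e ρ_c/ρ_m = 1110 m × 2.7/3.28 = 913.7 m.
Net surface drop = e − u = 1110 m − 913.7 m = e (ρ_m − ρ_c)/ρ_m = 196 m.

196 m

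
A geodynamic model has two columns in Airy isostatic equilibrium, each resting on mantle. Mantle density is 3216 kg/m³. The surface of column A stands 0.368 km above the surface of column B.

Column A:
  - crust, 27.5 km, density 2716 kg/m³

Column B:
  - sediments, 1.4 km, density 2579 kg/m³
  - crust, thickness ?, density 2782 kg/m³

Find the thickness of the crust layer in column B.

Take the compensation level at the base of the deeper column (depth z_c below the surface of column A) and equate Σ ρ_i t_i down to z_c; mantle fills any gap and the z_c terms cancel.
Column A: 27.5×2716 + (z_c − 27.5)×3216
Column B: 0.368×0 + 1.4×2579 + x×2782 + (z_c − 0.368 − 1.4 − x)×3216
The z_c×3216 term appears on both sides and cancels. Collect the known terms of each column as K = Σ(ρt)_known − 3216 × (depth of known layers): K_A = 74690 − 3216×27.5 = −13750; K_B = 3610.6 − 3216×(0.368 + 1.4) = −2075.288.
Balance: K_A = K_B − x×(3216 − 2782), so x = (K_B − K_A)/(3216 − 2782) = 11674.7/434 = 26.9 km.

26.9 km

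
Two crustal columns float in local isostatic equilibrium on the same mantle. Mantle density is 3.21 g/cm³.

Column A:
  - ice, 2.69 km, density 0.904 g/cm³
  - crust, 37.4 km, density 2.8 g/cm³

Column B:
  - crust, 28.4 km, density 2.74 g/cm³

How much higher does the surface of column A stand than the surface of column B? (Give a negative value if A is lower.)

For any compensation level in the mantle, the mantle terms cancel and isostasy reduces to e = (Σt_A − Σt_B) − (Σ(ρt)_A − Σ(ρt)_B) / ρ_m.
Σt_A = 40.09 km; Σt_B = 28.4 km; Σ(ρt)_A = 107.15176; Σ(ρt)_B = 77.816 (in km·g/cm³).
e = (40.09 − 28.4) − (107.15176 − 77.816) / 3.21 = 2.55 km.

2.55 km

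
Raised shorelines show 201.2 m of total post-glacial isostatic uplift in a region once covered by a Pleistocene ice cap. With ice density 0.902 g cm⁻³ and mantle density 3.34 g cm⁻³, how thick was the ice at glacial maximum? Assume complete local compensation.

u = t ρ_ice/ρ_m → t = u ρ_m/ρ_ice = 201.2 m × 3.34/0.902 = 745 m.

745 m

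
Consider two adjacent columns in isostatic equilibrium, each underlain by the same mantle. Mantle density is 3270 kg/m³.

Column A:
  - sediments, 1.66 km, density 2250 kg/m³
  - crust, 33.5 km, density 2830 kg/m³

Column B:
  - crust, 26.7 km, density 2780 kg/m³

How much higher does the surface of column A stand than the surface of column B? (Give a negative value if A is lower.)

For any compensation level in the mantle, the mantle terms cancel and isostasy reduces to e = (Σt_A − Σt_B) − (Σ(ρt)_A − Σ(ρt)_B) / ρ_m.
Σt_A = 35.16 km; Σt_B = 26.7 km; Σ(ρt)_A = 98540; Σ(ρt)_B = 74226 (in km·kg/m³).
e = (35.16 − 26.7) − (98540 − 74226) / 3270 = 1.02 km.

1.02 km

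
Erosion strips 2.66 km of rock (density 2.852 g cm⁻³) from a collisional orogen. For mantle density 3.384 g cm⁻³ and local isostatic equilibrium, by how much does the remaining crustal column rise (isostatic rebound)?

2.24 km

Unloading: uplift u = e ρ_c/ρ_m = 2.66 km × 2.852/3.384 = 2.24 km.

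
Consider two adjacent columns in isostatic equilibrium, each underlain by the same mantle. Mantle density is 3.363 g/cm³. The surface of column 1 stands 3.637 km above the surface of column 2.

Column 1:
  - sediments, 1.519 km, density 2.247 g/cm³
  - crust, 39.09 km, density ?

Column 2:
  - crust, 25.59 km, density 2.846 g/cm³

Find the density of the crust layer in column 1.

2.76 g/cm³

Take the compensation level at the base of the deeper column (depth z_c below the surface of column 1) and equate Σ ρ_i t_i down to z_c; mantle fills any gap and the z_c terms cancel.
Column 1: 1.519×2.247 + 39.09×ρ + (z_c − 40.609)×3.363
Column 2: 3.637×0 + 25.59×2.846 + (z_c − 3.637 − 25.59)×3.363
The z_c×3.363 term appears on both sides and cancels. Collect the known terms of each column as K = Σ(ρt)_known − 3.363 × (depth of known layers): K_1 = 3.413193 − 3.363×40.609 = −133.154874; K_2 = 72.82914 − 3.363×(3.637 + 25.59) = −25.461261.
Balance: K_1 + 39.09×ρ = K_2, so ρ = (K_2 − K_1)/39.09 = 107.694/39.09 = 2.76 g/cm³.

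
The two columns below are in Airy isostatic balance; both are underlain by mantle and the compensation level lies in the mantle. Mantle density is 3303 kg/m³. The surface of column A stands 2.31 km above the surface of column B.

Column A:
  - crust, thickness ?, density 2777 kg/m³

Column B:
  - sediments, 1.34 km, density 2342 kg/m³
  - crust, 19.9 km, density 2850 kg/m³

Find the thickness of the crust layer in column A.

Take the compensation level at the base of the deeper column (depth z_c below the surface of column A) and equate Σ ρ_i t_i down to z_c; mantle fills any gap and the z_c terms cancel.
Column A: x×2777 + (z_c − 0 − x)×3303
Column B: 2.31×0 + 1.34×2342 + 19.9×2850 + (z_c − 2.31 − 21.24)×3303
The z_c×3303 term appears on both sides and cancels. Collect the known terms of each column as K = Σ(ρt)_known − 3303 × (depth of known layers): K_A = 0 − 3303×0 = 0; K_B = 59853.28 − 3303×(2.31 + 21.24) = −17932.37.
Balance: K_A − x×(3303 − 2777) = K_B, so x = (K_A − K_B)/(3303 − 2777) = 17932.4/526 = 34.1 km.

34.1 km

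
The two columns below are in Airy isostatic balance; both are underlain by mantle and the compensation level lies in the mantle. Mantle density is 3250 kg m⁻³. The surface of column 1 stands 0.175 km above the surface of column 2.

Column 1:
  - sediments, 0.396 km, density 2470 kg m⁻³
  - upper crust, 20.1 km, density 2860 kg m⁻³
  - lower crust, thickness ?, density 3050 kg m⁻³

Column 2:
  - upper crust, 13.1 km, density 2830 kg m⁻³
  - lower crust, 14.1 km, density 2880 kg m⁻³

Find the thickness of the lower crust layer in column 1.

Take the compensation level at the base of the deeper column (depth z_c below the surface of column 1) and equate Σ ρ_i t_i down to z_c; mantle fills any gap and the z_c terms cancel.
Column 1: 0.396×2470 + 20.1×2860 + x×3050 + (z_c − 20.496 − x)×3250
Column 2: 0.175×0 + 13.1×2830 + 14.1×2880 + (z_c − 0.175 − 27.2)×3250
The z_c×3250 term appears on both sides and cancels. Collect the known terms of each column as K = Σ(ρt)_known − 3250 × (depth of known layers): K_1 = 58464.12 − 3250×20.496 = −8147.88; K_2 = 77681 − 3250×(0.175 + 27.2) = −11287.75.
Balance: K_1 − x×(3250 − 3050) = K_2, so x = (K_1 − K_2)/(3250 − 3050) = 3139.87/200 = 15.7 km.

15.7 km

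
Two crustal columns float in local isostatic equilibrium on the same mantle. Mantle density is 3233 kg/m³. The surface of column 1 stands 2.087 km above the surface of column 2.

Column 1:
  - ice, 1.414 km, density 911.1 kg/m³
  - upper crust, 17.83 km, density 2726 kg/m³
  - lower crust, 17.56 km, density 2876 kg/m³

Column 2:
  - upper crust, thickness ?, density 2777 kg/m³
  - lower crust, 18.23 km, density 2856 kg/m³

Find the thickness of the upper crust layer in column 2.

Take the compensation level at the base of the deeper column (depth z_c below the surface of column 1) and equate Σ ρ_i t_i down to z_c; mantle fills any gap and the z_c terms cancel.
Column 1: 1.414×911.1 + 17.83×2726 + 17.56×2876 + (z_c − 36.804)×3233
Column 2: 2.087×0 + x×2777 + 18.23×2856 + (z_c − 2.087 − 18.23 − x)×3233
The z_c×3233 term appears on both sides and cancels. Collect the known terms of each column as K = Σ(ρt)_known − 3233 × (depth of known layers): K_1 = 100395.435 − 3233×36.804 = −18591.8966; K_2 = 52064.88 − 3233×(2.087 + 18.23) = −13619.981.
Balance: K_1 = K_2 − x×(3233 − 2777), so x = (K_2 − K_1)/(3233 − 2777) = 4971.92/456 = 10.9 km.

10.9 km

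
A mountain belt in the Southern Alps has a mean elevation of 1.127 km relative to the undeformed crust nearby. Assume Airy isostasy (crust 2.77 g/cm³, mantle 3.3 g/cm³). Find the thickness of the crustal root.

Isostatic balance requires: the weight of the topography is balanced by the buoyancy of the root, ρ_c h = (ρ_m − ρ_c) r.
r = h · ρ_c / (ρ_m − ρ_c) = 1.127 km × 2.77 / (3.3 − 2.77) = 5.89 km.

5.89 km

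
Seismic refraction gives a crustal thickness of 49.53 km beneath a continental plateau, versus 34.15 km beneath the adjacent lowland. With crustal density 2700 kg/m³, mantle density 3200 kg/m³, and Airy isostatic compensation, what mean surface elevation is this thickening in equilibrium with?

Excess crust Δ = 49.53 km − 34.15 km = 15.38 km, split between elevation h and root r with h + r = Δ.
Airy balance ρ_c h = (ρ_m − ρ_c) r gives r = h ρ_c/(ρ_m − ρ_c), so h (1 + ρ_c/(ρ_m − ρ_c)) = Δ, i.e. h = Δ (ρ_m − ρ_c)/ρ_m.
h = 15.38 km × 500/3200 = 2.4 km.

2.4 km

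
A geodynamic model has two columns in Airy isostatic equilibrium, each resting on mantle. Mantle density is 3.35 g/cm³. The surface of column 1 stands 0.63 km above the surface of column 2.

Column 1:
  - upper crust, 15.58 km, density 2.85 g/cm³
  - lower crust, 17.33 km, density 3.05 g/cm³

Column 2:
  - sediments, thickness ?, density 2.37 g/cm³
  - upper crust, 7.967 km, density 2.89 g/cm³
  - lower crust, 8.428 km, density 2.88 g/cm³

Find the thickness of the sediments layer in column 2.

Take the compensation level at the base of the deeper column (depth z_c below the surface of column 1) and equate Σ ρ_i t_i down to z_c; mantle fills any gap and the z_c terms cancel.
Column 1: 15.58×2.85 + 17.33×3.05 + (z_c − 32.91)×3.35
Column 2: 0.63×0 + x×2.37 + 7.967×2.89 + 8.428×2.88 + (z_c − 0.63 − 16.395 − x)×3.35
The z_c×3.35 term appears on both sides and cancels. Collect the known terms of each column as K = Σ(ρt)_known − 3.35 × (depth of known layers): K_1 = 97.2595 − 3.35×32.91 = −12.989; K_2 = 47.29727 − 3.35×(0.63 + 16.395) = −9.73648.
Balance: K_1 = K_2 − x×(3.35 − 2.37), so x = (K_2 − K_1)/(3.35 − 2.37) = 3.25252/0.98 = 3.32 km.

3.32 km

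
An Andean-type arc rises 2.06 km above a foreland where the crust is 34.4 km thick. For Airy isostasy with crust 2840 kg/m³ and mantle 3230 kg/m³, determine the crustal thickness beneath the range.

51.5 km

Root depth r = h ρ_c / (ρ_m − ρ_c) = 2.06 km × 2840 / 390 = 15 km.
Total thickness = T + h + r = 34.4 km + 2.06 km + 15 km = 51.5 km.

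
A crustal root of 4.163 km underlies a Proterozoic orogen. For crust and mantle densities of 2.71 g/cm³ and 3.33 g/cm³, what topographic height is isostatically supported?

For local isostatic compensation: ρ_c h = (ρ_m − ρ_c) r.
h = r (ρ_m − ρ_c) / ρ_c = 4.163 km × (3.33 − 2.71) / 2.71 = 0.952 km.

0.952 km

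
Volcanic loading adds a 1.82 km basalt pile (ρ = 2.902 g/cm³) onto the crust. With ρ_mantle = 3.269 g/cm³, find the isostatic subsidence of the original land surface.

Subaerial loading: s = t ρ_load / ρ_m.
s = 1.82 km × 2.902/3.269 = 1.62 km.

1.62 km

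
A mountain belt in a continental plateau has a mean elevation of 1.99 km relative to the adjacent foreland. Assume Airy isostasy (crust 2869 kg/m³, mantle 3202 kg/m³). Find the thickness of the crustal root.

In Airy isostatic equilibrium: the weight of the topography is balanced by the buoyancy of the root, ρ_c h = (ρ_m − ρ_c) r.
r = h · ρ_c / (ρ_m − ρ_c) = 1.99 km × 2869 / (3202 − 2869) = 17.1 km.

17.1 km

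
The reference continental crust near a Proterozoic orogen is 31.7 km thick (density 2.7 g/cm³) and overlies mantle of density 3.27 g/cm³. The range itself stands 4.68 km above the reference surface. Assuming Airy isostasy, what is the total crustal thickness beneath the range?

Root depth r = h ρ_c / (ρ_m − ρ_c) = 4.68 km × 2.7 / 0.57 = 22.17 km.
Total thickness = T + h + r = 31.7 km + 4.68 km + 22.17 km = 58.5 km.

58.5 km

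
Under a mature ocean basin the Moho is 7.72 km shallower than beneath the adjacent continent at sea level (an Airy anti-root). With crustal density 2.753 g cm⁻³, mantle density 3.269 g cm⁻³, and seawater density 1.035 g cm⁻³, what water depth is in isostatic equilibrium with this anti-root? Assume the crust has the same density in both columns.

Replacing a thickness d of crust by seawater at the top must be balanced by replacing crust with mantle at the base: d (ρ_c − ρ_w) = a (ρ_m − ρ_c).
d = a (ρ_m − ρ_c)/(ρ_c − ρ_w) = 7.72 km × 0.516/1.718 = 2.32 km.

2.32 km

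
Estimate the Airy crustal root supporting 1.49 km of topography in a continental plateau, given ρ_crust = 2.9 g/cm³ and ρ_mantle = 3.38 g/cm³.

9 km

Isostatic balance requires: the weight of the topography is balanced by the buoyancy of the root, ρ_c h = (ρ_m − ρ_c) r.
r = h · ρ_c / (ρ_m − ρ_c) = 1.49 km × 2.9 / (3.38 − 2.9) = 9 km.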